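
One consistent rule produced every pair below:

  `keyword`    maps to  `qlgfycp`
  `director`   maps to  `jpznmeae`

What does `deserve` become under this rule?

jlanbgq

In keyword: k→q is +6, e→l is +7, y→g is +8, w→f is +9 — the shift increases by 1 each position. Each letter shifts forward by (position + 6), i.e. 6, 7, 8, … — the shift grows by one for each successive letter.
On deserve: d+6=j, e+7=l, s+8=a, e+9=n, r+10=b, v+11=g, e+12=q.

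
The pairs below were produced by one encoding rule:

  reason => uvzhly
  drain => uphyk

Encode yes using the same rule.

zlf

The output letters match the input read backwards, each shifted +7: reason reversed is nosaer. Two steps: reverse the string, then apply a Caesar shift of +7.
For yes: reverse → sey; then shift: s+7=z, e+7=l, y+7=f.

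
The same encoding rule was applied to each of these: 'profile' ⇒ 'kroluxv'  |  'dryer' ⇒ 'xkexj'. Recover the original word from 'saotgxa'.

uranium

The output letters match the input read backwards, each shifted +6: profile reversed is eliforp. Read the word backwards and shift each letter +6.
Undoing it on saotgxa: shift back: s−6=m, a−6=u, o−6=i, t−6=n, g−6=a, x−6=r, a−6=u → muinaru; then reverse → uranium.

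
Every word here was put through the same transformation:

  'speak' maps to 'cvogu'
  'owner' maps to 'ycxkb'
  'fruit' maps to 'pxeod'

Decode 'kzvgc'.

Shifts by position in speak: pos 0: s→c (+10), pos 1: p→v (+6), pos 2: e→o (+10), pos 3: a→g (+6) — repeating every 2. A repeating key of period 2 is used — shifts +10, +6 over and over.
Decoding kzvgc: k−10=a, z−6=t, v−10=l, g−6=a, c−10=s.

atlas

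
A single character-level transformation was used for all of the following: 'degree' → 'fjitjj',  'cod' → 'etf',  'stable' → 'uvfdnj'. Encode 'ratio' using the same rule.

The shift depends on letter class: consonant d→f is +2, but vowel e→j is +5. Vowels shift forward by 5 and consonants shift forward by 2.
Applying it to ratio: r(cons)+2=t, a(vowel)+5=f, t(cons)+2=v, i(vowel)+5=n, o(vowel)+5=t.

tfvnt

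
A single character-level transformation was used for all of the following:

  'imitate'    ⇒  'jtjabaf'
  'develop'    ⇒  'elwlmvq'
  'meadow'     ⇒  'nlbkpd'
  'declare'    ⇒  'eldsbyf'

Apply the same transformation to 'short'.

It's a Vigenère-style cipher with numeric key [1,7]: position i shifts by key[i mod 2].
On short: s+1=t, h+7=o, o+1=p, r+7=y, t+1=u.

topyu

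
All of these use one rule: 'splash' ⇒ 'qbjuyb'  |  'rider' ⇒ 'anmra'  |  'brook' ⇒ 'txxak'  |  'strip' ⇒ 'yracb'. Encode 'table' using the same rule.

The output letters match the input read backwards, each shifted +9: splash reversed is hsalps. Two steps: reverse the string, then apply a Caesar shift of +9.
For table: reverse → elbat; then shift: e+9=n, l+9=u, b+9=k, a+9=j, t+9=c.

nukjc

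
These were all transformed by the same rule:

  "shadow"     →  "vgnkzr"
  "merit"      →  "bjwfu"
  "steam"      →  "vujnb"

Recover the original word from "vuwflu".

strict

s(18)→v(21) and h(7)→g(6) fit y≡25x+13 (mod 26); the inverse of 25 mod 26 is 25. This is an affine cipher: with a=0,…,z=25, each position x becomes (25x+13) mod 26.
Decoding vuwflu: v(21)→25·(21−13)≡18=s; u(20)→25·(20−13)≡19=t; w(22)→25·(22−13)≡17=r; f(5)→25·(5−13)≡8=i; l(11)→25·(11−13)≡2=c; u(20)→25·(20−13)≡19=t (all mod 26).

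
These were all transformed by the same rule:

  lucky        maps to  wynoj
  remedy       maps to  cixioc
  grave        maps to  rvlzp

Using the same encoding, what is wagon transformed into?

A repeating key of period 2 is used — shifts +11, +4 over and over.
For wagon: w+11=h, a+4=e, g+11=r, o+4=s, n+11=y.

hersy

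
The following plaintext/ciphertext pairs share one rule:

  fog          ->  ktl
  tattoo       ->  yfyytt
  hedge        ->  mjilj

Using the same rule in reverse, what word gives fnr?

aim

Compare letters: f→k is +5, o→t is +5, g→l is +5 — a constant shift. Each letter is shifted forward by 5 in the alphabet (a Caesar shift of +5).
Decoding fnr: f−5=a, n−5=i, r−5=m.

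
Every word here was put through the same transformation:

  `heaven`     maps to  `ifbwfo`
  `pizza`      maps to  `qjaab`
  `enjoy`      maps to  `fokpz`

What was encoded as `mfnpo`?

Compare letters: h→i is +1, e→f is +1, a→b is +1 — a constant shift. Each letter is shifted forward by 1 in the alphabet (a Caesar shift of +1).
Decoding mfnpo: m−1=l, f−1=e, n−1=m, p−1=o, o−1=n.

lemon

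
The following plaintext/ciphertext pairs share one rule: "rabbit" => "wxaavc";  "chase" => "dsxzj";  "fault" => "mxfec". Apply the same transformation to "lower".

r(17)→w(22) and a(0)→x(23) fit y≡3x+23 (mod 26); the inverse of 3 mod 26 is 9. Treating letters as 0–25, the rule is x ↦ 3x + 23 (mod 26).
For lower: l(11)→3·11+23≡4=e; o(14)→3·14+23≡13=n; w(22)→3·22+23≡11=l; e(4)→3·4+23≡9=j; r(17)→3·17+23≡22=w (all mod 26).

enljw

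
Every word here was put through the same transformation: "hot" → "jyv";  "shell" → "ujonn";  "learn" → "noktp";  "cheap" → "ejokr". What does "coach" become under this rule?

eykej

The shift depends on letter class: consonant h→j is +2, but vowel o→y is +10. Vowels shift forward by 10 and consonants shift forward by 2.
Applying it to coach: c(cons)+2=e, o(vowel)+10=y, a(vowel)+10=k, c(cons)+2=e, h(cons)+2=j.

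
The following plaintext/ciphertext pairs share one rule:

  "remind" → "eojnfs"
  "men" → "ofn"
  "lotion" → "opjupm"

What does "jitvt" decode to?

The output letters match the input read backwards, each shifted +1: remind reversed is dnimer. The word is reversed, then every letter is shifted forward by 1.
Undoing it on jitvt: shift back: j−1=i, i−1=h, t−1=s, v−1=u, t−1=s → ihsus; then reverse → sushi.

sushi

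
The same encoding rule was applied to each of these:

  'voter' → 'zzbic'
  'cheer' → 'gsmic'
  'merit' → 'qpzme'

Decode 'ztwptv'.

violin

Shifts by position in voter: pos 0: v→z (+4), pos 1: o→z (+11), pos 2: t→b (+8), pos 3: e→i (+4), pos 4: r→c (+11) — repeating every 3. A repeating key of period 3 is used — shifts +4, +11, +8 over and over.
Decoding ztwptv: z−4=v, t−11=i, w−8=o, p−4=l, t−11=i, v−8=n.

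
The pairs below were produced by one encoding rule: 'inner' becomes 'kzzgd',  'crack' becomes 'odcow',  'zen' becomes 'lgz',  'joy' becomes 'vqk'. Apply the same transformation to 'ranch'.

The shift depends on letter class: consonant n→z is +12, but vowel i→k is +2. The rule splits by letter class: vowels +2, consonants +12.
Applying it to ranch: r(cons)+12=d, a(vowel)+2=c, n(cons)+12=z, c(cons)+12=o, h(cons)+12=t.

dczot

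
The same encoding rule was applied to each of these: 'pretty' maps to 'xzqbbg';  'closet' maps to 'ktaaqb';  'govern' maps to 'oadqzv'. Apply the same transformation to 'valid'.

Two shifts are in play — +12 for a/e/i/o/u, +8 for every other letter.
For valid: v(cons)+8=d, a(vowel)+12=m, l(cons)+8=t, i(vowel)+12=u, d(cons)+8=l.

dmtul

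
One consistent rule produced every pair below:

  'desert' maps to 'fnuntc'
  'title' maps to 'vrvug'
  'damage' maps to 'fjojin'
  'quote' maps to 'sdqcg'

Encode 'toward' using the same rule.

Shifts by position in desert: pos 0: d→f (+2), pos 1: e→n (+9), pos 2: s→u (+2), pos 3: e→n (+9) — repeating every 2. It's a Vigenère-style cipher with numeric key [2,9]: position i shifts by key[i mod 2].
Applying it to toward: t+2=v, o+9=x, w+2=y, a+9=j, r+2=t, d+9=m.

vxyjtm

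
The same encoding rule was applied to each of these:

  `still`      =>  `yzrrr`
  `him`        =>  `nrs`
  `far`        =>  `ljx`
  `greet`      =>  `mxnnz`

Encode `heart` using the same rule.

nnjxz

The shift depends on letter class: consonant s→y is +6, but vowel i→r is +9. Two shifts are in play — +9 for a/e/i/o/u, +6 for every other letter.
Applying it to heart: h(cons)+6=n, e(vowel)+9=n, a(vowel)+9=j, r(cons)+6=x, t(cons)+6=z.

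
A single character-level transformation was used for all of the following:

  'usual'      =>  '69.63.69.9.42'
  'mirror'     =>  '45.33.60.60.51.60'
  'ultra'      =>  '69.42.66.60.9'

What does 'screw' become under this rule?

63.15.60.21.75

Each letter becomes 3×(its alphabet position, a=1..z=26) + 6.
For screw: s=19→63, c=3→15, r=18→60, e=5→21, w=23→75.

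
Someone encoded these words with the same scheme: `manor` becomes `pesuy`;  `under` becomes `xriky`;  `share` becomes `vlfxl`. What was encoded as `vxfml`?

In manor: m→p is +3, a→e is +4, n→s is +5, o→u is +6 — the shift increases by 1 each position. The shift increases by 1 at each position, starting from +3: 3, 4, 5, ….
Decoding vxfml: v−3=s, x−4=t, f−5=a, m−6=g, l−7=e.

stage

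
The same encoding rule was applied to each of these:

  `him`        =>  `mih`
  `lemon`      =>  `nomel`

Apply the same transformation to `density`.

The output letters match the input read backwards: him reversed is mih. The word is simply reversed.
On density: reverse → ytisned.

ytisned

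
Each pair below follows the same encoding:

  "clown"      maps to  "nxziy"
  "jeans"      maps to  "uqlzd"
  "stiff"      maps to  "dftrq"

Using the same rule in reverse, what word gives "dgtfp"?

The shifts repeat in a cycle of length 2: positions 0,1,… shift by +11, +12, then the pattern repeats.
Decoding dgtfp: d−11=s, g−12=u, t−11=i, f−12=t, p−11=e.

suite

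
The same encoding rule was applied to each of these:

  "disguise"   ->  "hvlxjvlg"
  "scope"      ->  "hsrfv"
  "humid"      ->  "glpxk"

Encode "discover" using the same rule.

The output letters match the input read backwards, each shifted +3: disguise reversed is esiugsid. Two steps: reverse the string, then apply a Caesar shift of +3.
On discover: reverse → revocsid; then shift: r+3=u, e+3=h, v+3=y, o+3=r, c+3=f, s+3=v, i+3=l, d+3=g.

uhyrfvlg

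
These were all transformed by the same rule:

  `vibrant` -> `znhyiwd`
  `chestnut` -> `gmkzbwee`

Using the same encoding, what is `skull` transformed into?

wpast

The shift increases by 1 at each position, starting from +4: 4, 5, 6, ….
On skull: s+4=w, k+5=p, u+6=a, l+7=s, l+8=t.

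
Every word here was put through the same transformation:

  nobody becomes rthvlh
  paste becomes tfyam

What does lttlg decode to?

In nobody: n→r is +4, o→t is +5, b→h is +6, o→v is +7 — the shift increases by 1 each position. Letter i (0-indexed) is shifted by i+4, so successive shifts are 4, 5, 6, ….
Reversing it on lttlg: l−4=h, t−5=o, t−6=n, l−7=e, g−8=y.

honey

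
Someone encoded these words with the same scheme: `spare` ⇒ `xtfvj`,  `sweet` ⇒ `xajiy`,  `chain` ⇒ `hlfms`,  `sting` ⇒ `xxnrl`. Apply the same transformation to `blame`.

Shifts by position in spare: pos 0: s→x (+5), pos 1: p→t (+4), pos 2: a→f (+5), pos 3: r→v (+4) — repeating every 2. The shifts repeat in a cycle of length 2: positions 0,1,… shift by +5, +4, then the pattern repeats.
For blame: b+5=g, l+4=p, a+5=f, m+4=q, e+5=j.

gpfqj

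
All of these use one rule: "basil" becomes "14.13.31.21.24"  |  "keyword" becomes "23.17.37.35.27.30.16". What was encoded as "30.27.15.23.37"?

rocky

b is letter #2 and maps to 14: an offset of 12. Letters become their 1-based position plus 12 (so a→13, b→14, …).
Undoing it on 30.27.15.23.37: 30→(30−12)÷1=18=r, 27→(27−12)÷1=15=o, 15→(15−12)÷1=3=c, 23→(23−12)÷1=11=k, 37→(37−12)÷1=25=y.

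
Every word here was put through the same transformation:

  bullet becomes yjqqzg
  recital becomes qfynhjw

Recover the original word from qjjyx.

The output letters match the input read backwards, each shifted +5: bullet reversed is tellub. Read the word backwards and shift each letter +5.
Decoding qjjyx: shift back: q−5=l, j−5=e, j−5=e, y−5=t, x−5=s → leets; then reverse → steel.

steel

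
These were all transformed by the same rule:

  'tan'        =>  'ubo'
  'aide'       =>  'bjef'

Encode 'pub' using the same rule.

It's a constant shift of +1 (ROT1).
Applying it to pub: p+1=q, u+1=v, b+1=c.

qvc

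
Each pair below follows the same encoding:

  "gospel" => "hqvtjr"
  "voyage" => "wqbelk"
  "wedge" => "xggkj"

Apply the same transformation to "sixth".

tkaxm

The shift increases by 1 at each position, starting from +1: 1, 2, 3, ….
For sixth: s+1=t, i+2=k, x+3=a, t+4=x, h+5=m.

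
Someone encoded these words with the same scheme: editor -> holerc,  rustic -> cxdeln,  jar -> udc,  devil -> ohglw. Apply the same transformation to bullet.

The shift depends on letter class: consonant d→o is +11, but vowel e→h is +3. Vowels shift forward by 3 and consonants shift forward by 11.
Applying it to bullet: b(cons)+11=m, u(vowel)+3=x, l(cons)+11=w, l(cons)+11=w, e(vowel)+3=h, t(cons)+11=e.

mxwwhe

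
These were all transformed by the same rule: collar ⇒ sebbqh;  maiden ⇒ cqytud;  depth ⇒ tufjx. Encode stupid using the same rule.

ijkfyt

This is a Caesar cipher with shift 16.
For stupid: s+16=i, t+16=j, u+16=k, p+16=f, i+16=y, d+16=t.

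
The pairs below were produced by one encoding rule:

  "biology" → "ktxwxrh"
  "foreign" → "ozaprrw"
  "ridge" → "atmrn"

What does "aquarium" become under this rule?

Shifts by position in biology: pos 0: b→k (+9), pos 1: i→t (+11), pos 2: o→x (+9), pos 3: l→w (+11) — repeating every 2. It's a Vigenère-style cipher with numeric key [9,11]: position i shifts by key[i mod 2].
On aquarium: a+9=j, q+11=b, u+9=d, a+11=l, r+9=a, i+11=t, u+9=d, m+11=x.

jbdlatdx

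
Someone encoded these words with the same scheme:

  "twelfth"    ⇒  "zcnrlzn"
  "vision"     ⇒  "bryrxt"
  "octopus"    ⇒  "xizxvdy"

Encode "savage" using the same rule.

yjbjmn

The shift depends on letter class: consonant t→z is +6, but vowel e→n is +9. Two shifts are in play — +9 for a/e/i/o/u, +6 for every other letter.
On savage: s(cons)+6=y, a(vowel)+9=j, v(cons)+6=b, a(vowel)+9=j, g(cons)+6=m, e(vowel)+9=n.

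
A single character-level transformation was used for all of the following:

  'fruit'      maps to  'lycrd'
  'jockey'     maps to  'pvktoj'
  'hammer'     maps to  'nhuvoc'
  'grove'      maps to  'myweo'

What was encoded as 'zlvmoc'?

tender

In fruit: f→l is +6, r→y is +7, u→c is +8, i→r is +9 — the shift increases by 1 each position. Letter i (0-indexed) is shifted by i+6, so successive shifts are 6, 7, 8, ….
Decoding zlvmoc: z−6=t, l−7=e, v−8=n, m−9=d, o−10=e, c−11=r.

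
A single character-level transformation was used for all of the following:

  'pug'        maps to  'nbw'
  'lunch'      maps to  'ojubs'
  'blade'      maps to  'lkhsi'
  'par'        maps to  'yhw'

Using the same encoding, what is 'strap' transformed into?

The output letters match the input read backwards, each shifted +7: pug reversed is gup. Read the word backwards and shift each letter +7.
On strap: reverse → parts; then shift: p+7=w, a+7=h, r+7=y, t+7=a, s+7=z.

whyaz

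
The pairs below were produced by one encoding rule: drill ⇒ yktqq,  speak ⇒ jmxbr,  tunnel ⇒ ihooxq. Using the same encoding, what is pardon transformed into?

Treating letters as 0–25, the rule is x ↦ 25x + 1 (mod 26).
Applying it to pardon: p(15)→25·15+1≡12=m; a(0)→25·0+1≡1=b; r(17)→25·17+1≡10=k; d(3)→25·3+1≡24=y; o(14)→25·14+1≡13=n; n(13)→25·13+1≡14=o (all mod 26).

mbkyno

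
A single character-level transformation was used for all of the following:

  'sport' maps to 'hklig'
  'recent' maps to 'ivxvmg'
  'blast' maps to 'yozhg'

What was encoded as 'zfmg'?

Each pair mirrors across the alphabet (s↔h, p↔k, o↔l): positions sum to 25. This is the alphabet-reversal cipher (Atbash): a becomes z, b becomes y, etc.
Reversing it on zfmg: z↔a, f↔u, m↔n, g↔t.

aunt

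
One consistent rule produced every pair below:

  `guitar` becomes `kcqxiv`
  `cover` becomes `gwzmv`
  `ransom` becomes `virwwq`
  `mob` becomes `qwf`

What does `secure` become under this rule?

Two shifts are in play — +8 for a/e/i/o/u, +4 for every other letter.
For secure: s(cons)+4=w, e(vowel)+8=m, c(cons)+4=g, u(vowel)+8=c, r(cons)+4=v, e(vowel)+8=m.

wmgcvm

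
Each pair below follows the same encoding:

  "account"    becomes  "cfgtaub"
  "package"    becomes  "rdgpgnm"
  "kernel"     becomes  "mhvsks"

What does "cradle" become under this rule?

eueirl

Each letter shifts forward by (position + 2), i.e. 2, 3, 4, … — the shift grows by one for each successive letter.
For cradle: c+2=e, r+3=u, a+4=e, d+5=i, l+6=r, e+7=l.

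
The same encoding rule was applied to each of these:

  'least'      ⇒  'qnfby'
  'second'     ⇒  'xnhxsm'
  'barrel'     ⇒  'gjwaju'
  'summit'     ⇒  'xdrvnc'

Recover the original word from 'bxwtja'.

A repeating key of period 2 is used — shifts +5, +9 over and over.
Decoding bxwtja: b−5=w, x−9=o, w−5=r, t−9=k, j−5=e, a−9=r.

worker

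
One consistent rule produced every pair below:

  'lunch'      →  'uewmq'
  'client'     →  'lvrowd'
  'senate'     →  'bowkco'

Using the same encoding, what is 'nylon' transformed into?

Shifts by position in lunch: pos 0: l→u (+9), pos 1: u→e (+10), pos 2: n→w (+9), pos 3: c→m (+10) — repeating every 2. It's a Vigenère-style cipher with numeric key [9,10]: position i shifts by key[i mod 2].
On nylon: n+9=w, y+10=i, l+9=u, o+10=y, n+9=w.

wiuyw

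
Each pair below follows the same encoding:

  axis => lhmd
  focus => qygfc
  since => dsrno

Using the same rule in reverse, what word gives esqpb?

A repeating key of period 3 is used — shifts +11, +10, +4 over and over.
Decoding esqpb: e−11=t, s−10=i, q−4=m, p−11=e, b−10=r.

timer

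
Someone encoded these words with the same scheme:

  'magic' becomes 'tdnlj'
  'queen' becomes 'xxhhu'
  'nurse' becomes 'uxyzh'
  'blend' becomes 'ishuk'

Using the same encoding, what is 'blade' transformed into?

The shift depends on letter class: consonant m→t is +7, but vowel a→d is +3. Vowels shift forward by 3 and consonants shift forward by 7.
On blade: b(cons)+7=i, l(cons)+7=s, a(vowel)+3=d, d(cons)+7=k, e(vowel)+3=h.

isdkh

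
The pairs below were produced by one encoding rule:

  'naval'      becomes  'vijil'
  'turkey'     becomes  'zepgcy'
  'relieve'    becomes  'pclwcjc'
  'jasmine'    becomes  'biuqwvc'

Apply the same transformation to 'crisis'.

n(13)→v(21) and a(0)→i(8) fit y≡5x+8 (mod 26); the inverse of 5 mod 26 is 21. Treating letters as 0–25, the rule is x ↦ 5x + 8 (mod 26).
For crisis: c(2)→5·2+8≡18=s; r(17)→5·17+8≡15=p; i(8)→5·8+8≡22=w; s(18)→5·18+8≡20=u; i(8)→5·8+8≡22=w; s(18)→5·18+8≡20=u (all mod 26).

spwuwu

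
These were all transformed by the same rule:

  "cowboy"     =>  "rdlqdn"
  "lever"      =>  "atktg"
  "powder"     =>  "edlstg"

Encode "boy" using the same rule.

Compare letters: c→r is +15, o→d is +15, w→l is +15 — a constant shift. Each letter is shifted forward by 15 in the alphabet (a Caesar shift of +15).
On boy: b+15=q, o+15=d, y+15=n.

qdn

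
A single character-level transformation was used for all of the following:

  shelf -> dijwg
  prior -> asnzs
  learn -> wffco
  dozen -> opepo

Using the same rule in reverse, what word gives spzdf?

Shifts by position in shelf: pos 0: s→d (+11), pos 1: h→i (+1), pos 2: e→j (+5), pos 3: l→w (+11), pos 4: f→g (+1) — repeating every 3. The shifts repeat in a cycle of length 3: positions 0,1,… shift by +11, +1, +5, then the pattern repeats.
Decoding spzdf: s−11=h, p−1=o, z−5=u, d−11=s, f−1=e.

house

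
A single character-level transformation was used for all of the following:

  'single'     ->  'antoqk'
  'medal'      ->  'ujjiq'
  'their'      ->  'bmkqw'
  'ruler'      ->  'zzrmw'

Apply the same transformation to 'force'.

Shifts by position in single: pos 0: s→a (+8), pos 1: i→n (+5), pos 2: n→t (+6), pos 3: g→o (+8), pos 4: l→q (+5), pos 5: e→k (+6) — repeating every 3. It's a Vigenère-style cipher with numeric key [8,5,6]: position i shifts by key[i mod 3].
On force: f+8=n, o+5=t, r+6=x, c+8=k, e+5=j.

ntxkj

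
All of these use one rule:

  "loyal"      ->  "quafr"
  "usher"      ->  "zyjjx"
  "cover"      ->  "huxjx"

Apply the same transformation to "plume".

urwrk

The shifts repeat in a cycle of length 3: positions 0,1,… shift by +5, +6, +2, then the pattern repeats.
Applying it to plume: p+5=u, l+6=r, u+2=w, m+5=r, e+6=k.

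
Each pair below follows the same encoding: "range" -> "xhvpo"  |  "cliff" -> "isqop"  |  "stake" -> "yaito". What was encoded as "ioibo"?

chase

In range: r→x is +6, a→h is +7, n→v is +8, g→p is +9 — the shift increases by 1 each position. Letter i (0-indexed) is shifted by i+6, so successive shifts are 6, 7, 8, ….
Reversing it on ioibo: i−6=c, o−7=h, i−8=a, b−9=s, o−10=e.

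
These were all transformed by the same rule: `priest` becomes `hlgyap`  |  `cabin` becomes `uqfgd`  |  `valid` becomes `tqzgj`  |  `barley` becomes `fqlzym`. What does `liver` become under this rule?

Treating letters as 0–25, the rule is x ↦ 15x + 16 (mod 26).
For liver: l(11)→15·11+16≡25=z; i(8)→15·8+16≡6=g; v(21)→15·21+16≡19=t; e(4)→15·4+16≡24=y; r(17)→15·17+16≡11=l (all mod 26).

zgtyl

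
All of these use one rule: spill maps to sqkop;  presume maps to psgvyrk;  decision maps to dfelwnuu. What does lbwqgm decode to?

launch

In spill: s→s is +0, p→q is +1, i→k is +2, l→o is +3 — the shift increases by 1 each position. Letter i (0-indexed) is shifted by i+0, so successive shifts are 0, 1, 2, ….
Undoing it on lbwqgm: l−0=l, b−1=a, w−2=u, q−3=n, g−4=c, m−5=h.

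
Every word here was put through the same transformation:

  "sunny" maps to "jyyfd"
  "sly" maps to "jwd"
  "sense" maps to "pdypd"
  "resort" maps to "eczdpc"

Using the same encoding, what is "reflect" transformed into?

Read the word backwards and shift each letter +11.
On reflect: reverse → tcelfer; then shift: t+11=e, c+11=n, e+11=p, l+11=w, f+11=q, e+11=p, r+11=c.

enpwqpc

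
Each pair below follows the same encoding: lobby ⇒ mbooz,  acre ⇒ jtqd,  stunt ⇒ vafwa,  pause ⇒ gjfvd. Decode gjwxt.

Each letter's alphabet position (a=0..z=25) is mapped through 5·x+9 mod 26 — an affine cipher.
Reversing it on gjwxt: g(6)→21·(6−9)≡15=p; j(9)→21·(9−9)≡0=a; w(22)→21·(22−9)≡13=n; x(23)→21·(23−9)≡8=i; t(19)→21·(19−9)≡2=c (all mod 26).

panic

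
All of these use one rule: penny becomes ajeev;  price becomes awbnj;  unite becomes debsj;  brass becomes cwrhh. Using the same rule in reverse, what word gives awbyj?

p(15)→a(0) and e(4)→j(9) fit y≡11x+17 (mod 26); the inverse of 11 mod 26 is 19. Treating letters as 0–25, the rule is x ↦ 11x + 17 (mod 26).
Reversing it on awbyj: a(0)→19·(0−17)≡15=p; w(22)→19·(22−17)≡17=r; b(1)→19·(1−17)≡8=i; y(24)→19·(24−17)≡3=d; j(9)→19·(9−17)≡4=e (all mod 26).

pride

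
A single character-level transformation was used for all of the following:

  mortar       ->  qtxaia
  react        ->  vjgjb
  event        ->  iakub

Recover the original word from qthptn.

mobile

In mortar: m→q is +4, o→t is +5, r→x is +6, t→a is +7 — the shift increases by 1 each position. The shift increases by 1 at each position, starting from +4: 4, 5, 6, ….
Undoing it on qthptn: q−4=m, t−5=o, h−6=b, p−7=i, t−8=l, n−9=e.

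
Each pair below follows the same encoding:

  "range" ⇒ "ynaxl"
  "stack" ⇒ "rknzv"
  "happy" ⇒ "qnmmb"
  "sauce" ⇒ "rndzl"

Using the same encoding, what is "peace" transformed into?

mlnzl

r(17)→y(24) and a(0)→n(13) fit y≡19x+13 (mod 26); the inverse of 19 mod 26 is 11. Each letter's alphabet position (a=0..z=25) is mapped through 19·x+13 mod 26 — an affine cipher.
On peace: p(15)→19·15+13≡12=m; e(4)→19·4+13≡11=l; a(0)→19·0+13≡13=n; c(2)→19·2+13≡25=z; e(4)→19·4+13≡11=l (all mod 26).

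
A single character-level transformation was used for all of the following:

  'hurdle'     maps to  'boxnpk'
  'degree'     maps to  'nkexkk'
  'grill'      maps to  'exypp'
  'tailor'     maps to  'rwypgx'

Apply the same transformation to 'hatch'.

bwrqb

Each letter's alphabet position (a=0..z=25) is mapped through 23·x+22 mod 26 — an affine cipher.
Applying it to hatch: h(7)→23·7+22≡1=b; a(0)→23·0+22≡22=w; t(19)→23·19+22≡17=r; c(2)→23·2+22≡16=q; h(7)→23·7+22≡1=b (all mod 26).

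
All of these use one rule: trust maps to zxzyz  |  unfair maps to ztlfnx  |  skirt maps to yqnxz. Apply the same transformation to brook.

The shift depends on letter class: consonant t→z is +6, but vowel u→z is +5. The rule splits by letter class: vowels +5, consonants +6.
Applying it to brook: b(cons)+6=h, r(cons)+6=x, o(vowel)+5=t, o(vowel)+5=t, k(cons)+6=q.

hxttq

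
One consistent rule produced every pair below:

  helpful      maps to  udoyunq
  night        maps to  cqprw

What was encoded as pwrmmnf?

wedding

The output letters match the input read backwards, each shifted +9: helpful reversed is lufpleh. The word is reversed, then every letter is shifted forward by 9.
Reversing it on pwrmmnf: shift back: p−9=g, w−9=n, r−9=i, m−9=d, m−9=d, n−9=e, f−9=w → gniddew; then reverse → wedding.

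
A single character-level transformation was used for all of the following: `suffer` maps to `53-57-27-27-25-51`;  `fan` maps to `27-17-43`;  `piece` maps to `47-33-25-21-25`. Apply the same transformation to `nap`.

43-17-47

s(#19)→53 and u(#21)→57: differences scale by 2, so n = 2·pos + 15. With a=1..z=26, the number is 2·pos + 15.
On nap: n=14→43, a=1→17, p=16→47.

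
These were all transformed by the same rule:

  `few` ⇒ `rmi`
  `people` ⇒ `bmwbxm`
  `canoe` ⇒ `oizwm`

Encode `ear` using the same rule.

mid

The shift depends on letter class: consonant f→r is +12, but vowel e→m is +8. Vowels shift forward by 8 and consonants shift forward by 12.
On ear: e(vowel)+8=m, a(vowel)+8=i, r(cons)+12=d.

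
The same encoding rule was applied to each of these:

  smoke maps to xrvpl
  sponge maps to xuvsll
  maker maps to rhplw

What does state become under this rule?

Vowels shift forward by 7 and consonants shift forward by 5.
On state: s(cons)+5=x, t(cons)+5=y, a(vowel)+7=h, t(cons)+5=y, e(vowel)+7=l.

xyhyl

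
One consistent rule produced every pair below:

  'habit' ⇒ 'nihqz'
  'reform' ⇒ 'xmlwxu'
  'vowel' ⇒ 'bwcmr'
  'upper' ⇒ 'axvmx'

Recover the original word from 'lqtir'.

final

Shifts by position in habit: pos 0: h→n (+6), pos 1: a→i (+8), pos 2: b→h (+6), pos 3: i→q (+8) — repeating every 2. It's a Vigenère-style cipher with numeric key [6,8]: position i shifts by key[i mod 2].
Decoding lqtir: l−6=f, q−8=i, t−6=n, i−8=a, r−6=l.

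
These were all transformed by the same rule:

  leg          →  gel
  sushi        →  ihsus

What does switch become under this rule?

The output letters match the input read backwards: leg reversed is gel. It's just the letters in reverse order.
Applying it to switch: reverse → hctiws.

hctiws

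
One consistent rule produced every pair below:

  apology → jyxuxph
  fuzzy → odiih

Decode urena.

liver

Every letter moves 9 places later in the alphabet, wrapping around z→a.
Reversing it on urena: u−9=l, r−9=i, e−9=v, n−9=e, a−9=r.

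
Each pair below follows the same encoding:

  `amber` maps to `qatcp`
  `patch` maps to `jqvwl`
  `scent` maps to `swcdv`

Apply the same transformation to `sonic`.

a(0)→q(16) and m(12)→a(0) fit y≡3x+16 (mod 26); the inverse of 3 mod 26 is 9. Treating letters as 0–25, the rule is x ↦ 3x + 16 (mod 26).
On sonic: s(18)→3·18+16≡18=s; o(14)→3·14+16≡6=g; n(13)→3·13+16≡3=d; i(8)→3·8+16≡14=o; c(2)→3·2+16≡22=w (all mod 26).

sgdow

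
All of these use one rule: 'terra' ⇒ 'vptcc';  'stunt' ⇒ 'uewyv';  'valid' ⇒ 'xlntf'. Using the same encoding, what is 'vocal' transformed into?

The shifts repeat in a cycle of length 2: positions 0,1,… shift by +2, +11, then the pattern repeats.
For vocal: v+2=x, o+11=z, c+2=e, a+11=l, l+2=n.

xzeln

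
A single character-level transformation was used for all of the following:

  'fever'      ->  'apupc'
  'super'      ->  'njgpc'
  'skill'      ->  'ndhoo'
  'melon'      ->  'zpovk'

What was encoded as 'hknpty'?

insect

f(5)→a(0) and e(4)→p(15) fit y≡11x+23 (mod 26); the inverse of 11 mod 26 is 19. Treating letters as 0–25, the rule is x ↦ 11x + 23 (mod 26).
Decoding hknpty: h(7)→19·(7−23)≡8=i; k(10)→19·(10−23)≡13=n; n(13)→19·(13−23)≡18=s; p(15)→19·(15−23)≡4=e; t(19)→19·(19−23)≡2=c; y(24)→19·(24−23)≡19=t (all mod 26).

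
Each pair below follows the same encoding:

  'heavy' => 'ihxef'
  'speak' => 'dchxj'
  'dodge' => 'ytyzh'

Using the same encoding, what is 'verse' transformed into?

h(7)→i(8) and e(4)→h(7) fit y≡9x+23 (mod 26); the inverse of 9 mod 26 is 3. Treating letters as 0–25, the rule is x ↦ 9x + 23 (mod 26).
On verse: v(21)→9·21+23≡4=e; e(4)→9·4+23≡7=h; r(17)→9·17+23≡20=u; s(18)→9·18+23≡3=d; e(4)→9·4+23≡7=h (all mod 26).

ehudh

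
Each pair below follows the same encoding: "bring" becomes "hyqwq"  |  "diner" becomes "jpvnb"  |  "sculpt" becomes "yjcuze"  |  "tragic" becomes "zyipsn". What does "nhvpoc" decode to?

hanger

The shift increases by 1 at each position, starting from +6: 6, 7, 8, ….
Decoding nhvpoc: n−6=h, h−7=a, v−8=n, p−9=g, o−10=e, c−11=r.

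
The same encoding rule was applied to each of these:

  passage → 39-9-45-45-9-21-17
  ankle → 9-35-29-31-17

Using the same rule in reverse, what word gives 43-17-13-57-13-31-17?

recycle

p(#16)→39 and a(#1)→9: differences scale by 2, so n = 2·pos + 7. The formula is n = 2×(alphabet index, a=1) + 7.
Decoding 43-17-13-57-13-31-17: 43→(43−7)÷2=18=r, 17→(17−7)÷2=5=e, 13→(13−7)÷2=3=c, 57→(57−7)÷2=25=y, 13→(13−7)÷2=3=c, 31→(31−7)÷2=12=l, 17→(17−7)÷2=5=e.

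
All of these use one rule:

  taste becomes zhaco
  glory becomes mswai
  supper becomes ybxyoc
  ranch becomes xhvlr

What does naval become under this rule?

Each letter shifts forward by (position + 6), i.e. 6, 7, 8, … — the shift grows by one for each successive letter.
Applying it to naval: n+6=t, a+7=h, v+8=d, a+9=j, l+10=v.

thdjv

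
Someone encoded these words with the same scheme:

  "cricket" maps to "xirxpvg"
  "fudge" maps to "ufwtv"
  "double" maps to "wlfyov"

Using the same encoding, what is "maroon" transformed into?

Each pair mirrors across the alphabet (c↔x, r↔i, i↔r): positions sum to 25. Each letter is replaced by its mirror in the alphabet: a↔z, b↔y, c↔x, and so on (the Atbash cipher).
On maroon: m↔n, a↔z, r↔i, o↔l, o↔l, n↔m.

nzillm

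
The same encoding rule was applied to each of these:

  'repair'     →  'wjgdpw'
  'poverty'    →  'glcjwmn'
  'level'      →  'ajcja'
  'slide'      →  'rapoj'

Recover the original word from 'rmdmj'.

r(17)→w(22) and e(4)→j(9) fit y≡21x+3 (mod 26); the inverse of 21 mod 26 is 5. Treating letters as 0–25, the rule is x ↦ 21x + 3 (mod 26).
Undoing it on rmdmj: r(17)→5·(17−3)≡18=s; m(12)→5·(12−3)≡19=t; d(3)→5·(3−3)≡0=a; m(12)→5·(12−3)≡19=t; j(9)→5·(9−3)≡4=e (all mod 26).

state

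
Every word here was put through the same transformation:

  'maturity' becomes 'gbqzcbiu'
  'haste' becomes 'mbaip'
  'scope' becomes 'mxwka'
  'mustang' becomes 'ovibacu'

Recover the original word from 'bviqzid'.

variant

The output letters match the input read backwards, each shifted +8: maturity reversed is ytirutam. Read the word backwards and shift each letter +8.
Decoding bviqzid: shift back: b−8=t, v−8=n, i−8=a, q−8=i, z−8=r, i−8=a, d−8=v → tnairav; then reverse → variant.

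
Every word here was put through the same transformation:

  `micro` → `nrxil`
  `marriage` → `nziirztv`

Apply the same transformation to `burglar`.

yfitozi

This is the alphabet-reversal cipher (Atbash): a becomes z, b becomes y, etc.
Applying it to burglar: b↔y, u↔f, r↔i, g↔t, l↔o, a↔z, r↔i.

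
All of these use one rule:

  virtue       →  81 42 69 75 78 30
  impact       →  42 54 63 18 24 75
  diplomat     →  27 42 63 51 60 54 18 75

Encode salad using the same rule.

The formula is n = 3×(alphabet index, a=1) + 15.
On salad: s=19→72, a=1→18, l=12→51, a=1→18, d=4→27.

72 18 51 18 27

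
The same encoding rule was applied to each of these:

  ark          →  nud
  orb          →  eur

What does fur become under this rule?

The output letters match the input read backwards, each shifted +3: ark reversed is kra. Two steps: reverse the string, then apply a Caesar shift of +3.
Applying it to fur: reverse → ruf; then shift: r+3=u, u+3=x, f+3=i.

uxi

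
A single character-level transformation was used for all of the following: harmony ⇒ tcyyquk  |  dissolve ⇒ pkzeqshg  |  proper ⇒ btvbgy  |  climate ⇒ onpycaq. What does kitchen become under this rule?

wkaojlz

Shifts by position in harmony: pos 0: h→t (+12), pos 1: a→c (+2), pos 2: r→y (+7), pos 3: m→y (+12), pos 4: o→q (+2), pos 5: n→u (+7) — repeating every 3. A repeating key of period 3 is used — shifts +12, +2, +7 over and over.
For kitchen: k+12=w, i+2=k, t+7=a, c+12=o, h+2=j, e+7=l, n+12=z.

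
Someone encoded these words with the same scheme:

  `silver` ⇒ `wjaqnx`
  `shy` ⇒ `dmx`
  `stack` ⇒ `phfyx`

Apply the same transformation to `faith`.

mynfk

The output letters match the input read backwards, each shifted +5: silver reversed is revlis. The word is reversed, then every letter is shifted forward by 5.
On faith: reverse → htiaf; then shift: h+5=m, t+5=y, i+5=n, a+5=f, f+5=k.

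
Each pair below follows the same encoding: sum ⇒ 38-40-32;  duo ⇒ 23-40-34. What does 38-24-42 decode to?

s is letter #19 and maps to 38: an offset of 19. Each letter is replaced by its alphabet position (a=1..z=26) + 19.
Undoing it on 38-24-42: 38→(38−19)÷1=19=s, 24→(24−19)÷1=5=e, 42→(42−19)÷1=23=w.

sew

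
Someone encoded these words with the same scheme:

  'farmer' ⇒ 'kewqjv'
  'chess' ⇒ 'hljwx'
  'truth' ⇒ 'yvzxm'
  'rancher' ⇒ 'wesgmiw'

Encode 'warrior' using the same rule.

Shifts by position in farmer: pos 0: f→k (+5), pos 1: a→e (+4), pos 2: r→w (+5), pos 3: m→q (+4) — repeating every 2. The shifts repeat in a cycle of length 2: positions 0,1,… shift by +5, +4, then the pattern repeats.
Applying it to warrior: w+5=b, a+4=e, r+5=w, r+4=v, i+5=n, o+4=s, r+5=w.

bewvnsw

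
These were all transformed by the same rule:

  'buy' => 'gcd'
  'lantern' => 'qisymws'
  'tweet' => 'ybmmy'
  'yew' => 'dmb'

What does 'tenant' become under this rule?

The shift depends on letter class: consonant b→g is +5, but vowel u→c is +8. The rule splits by letter class: vowels +8, consonants +5.
For tenant: t(cons)+5=y, e(vowel)+8=m, n(cons)+5=s, a(vowel)+8=i, n(cons)+5=s, t(cons)+5=y.

ymsisy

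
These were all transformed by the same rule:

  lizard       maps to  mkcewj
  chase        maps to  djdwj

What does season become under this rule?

In lizard: l→m is +1, i→k is +2, z→c is +3, a→e is +4 — the shift increases by 1 each position. The shift increases by 1 at each position, starting from +1: 1, 2, 3, ….
For season: s+1=t, e+2=g, a+3=d, s+4=w, o+5=t, n+6=t.

tgdwtt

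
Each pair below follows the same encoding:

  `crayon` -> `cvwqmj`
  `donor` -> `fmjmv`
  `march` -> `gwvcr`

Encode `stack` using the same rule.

c(2)→c(2) and r(17)→v(21) fit y≡3x+22 (mod 26); the inverse of 3 mod 26 is 9. Treating letters as 0–25, the rule is x ↦ 3x + 22 (mod 26).
On stack: s(18)→3·18+22≡24=y; t(19)→3·19+22≡1=b; a(0)→3·0+22≡22=w; c(2)→3·2+22≡2=c; k(10)→3·10+22≡0=a (all mod 26).

ybwca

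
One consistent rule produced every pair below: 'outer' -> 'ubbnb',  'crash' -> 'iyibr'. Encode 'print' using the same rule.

vyqwd

The shift increases by 1 at each position, starting from +6: 6, 7, 8, ….
Applying it to print: p+6=v, r+7=y, i+8=q, n+9=w, t+10=d.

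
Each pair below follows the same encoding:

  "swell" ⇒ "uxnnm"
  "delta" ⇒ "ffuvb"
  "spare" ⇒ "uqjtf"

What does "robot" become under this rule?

tpkqu

Shifts by position in swell: pos 0: s→u (+2), pos 1: w→x (+1), pos 2: e→n (+9), pos 3: l→n (+2), pos 4: l→m (+1) — repeating every 3. The shifts repeat in a cycle of length 3: positions 0,1,… shift by +2, +1, +9, then the pattern repeats.
On robot: r+2=t, o+1=p, b+9=k, o+2=q, t+1=u.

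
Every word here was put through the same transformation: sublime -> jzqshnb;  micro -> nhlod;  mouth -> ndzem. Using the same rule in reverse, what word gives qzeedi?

button

s(18)→j(9) and u(20)→z(25) fit y≡21x+21 (mod 26); the inverse of 21 mod 26 is 5. Treating letters as 0–25, the rule is x ↦ 21x + 21 (mod 26).
Undoing it on qzeedi: q(16)→5·(16−21)≡1=b; z(25)→5·(25−21)≡20=u; e(4)→5·(4−21)≡19=t; e(4)→5·(4−21)≡19=t; d(3)→5·(3−21)≡14=o; i(8)→5·(8−21)≡13=n (all mod 26).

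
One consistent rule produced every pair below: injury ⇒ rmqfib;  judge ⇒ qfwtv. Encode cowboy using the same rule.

xldylb

Each pair mirrors across the alphabet (i↔r, n↔m, j↔q): positions sum to 25. This is the alphabet-reversal cipher (Atbash): a becomes z, b becomes y, etc.
Applying it to cowboy: c↔x, o↔l, w↔d, b↔y, o↔l, y↔b.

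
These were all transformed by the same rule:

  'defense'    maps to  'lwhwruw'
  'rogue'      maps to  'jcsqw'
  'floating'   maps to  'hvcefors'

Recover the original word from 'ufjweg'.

d(3)→l(11) and e(4)→w(22) fit y≡11x+4 (mod 26); the inverse of 11 mod 26 is 19. Each letter's alphabet position (a=0..z=25) is mapped through 11·x+4 mod 26 — an affine cipher.
Undoing it on ufjweg: u(20)→19·(20−4)≡18=s; f(5)→19·(5−4)≡19=t; j(9)→19·(9−4)≡17=r; w(22)→19·(22−4)≡4=e; e(4)→19·(4−4)≡0=a; g(6)→19·(6−4)≡12=m (all mod 26).

stream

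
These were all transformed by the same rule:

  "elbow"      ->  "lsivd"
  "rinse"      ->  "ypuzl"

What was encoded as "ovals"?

Compare letters: e→l is +7, l→s is +7, b→i is +7 — a constant shift. Every letter moves 7 places later in the alphabet, wrapping around z→a.
Reversing it on ovals: o−7=h, v−7=o, a−7=t, l−7=e, s−7=l.

hotel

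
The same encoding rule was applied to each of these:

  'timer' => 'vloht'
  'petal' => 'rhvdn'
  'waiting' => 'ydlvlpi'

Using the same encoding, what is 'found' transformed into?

The shift depends on letter class: consonant t→v is +2, but vowel i→l is +3. Vowels shift forward by 3 and consonants shift forward by 2.
For found: f(cons)+2=h, o(vowel)+3=r, u(vowel)+3=x, n(cons)+2=p, d(cons)+2=f.

hrxpf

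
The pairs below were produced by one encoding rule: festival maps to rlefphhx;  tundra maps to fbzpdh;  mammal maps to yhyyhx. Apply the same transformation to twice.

fipol

The shift depends on letter class: consonant f→r is +12, but vowel e→l is +7. Vowels shift forward by 7 and consonants shift forward by 12.
For twice: t(cons)+12=f, w(cons)+12=i, i(vowel)+7=p, c(cons)+12=o, e(vowel)+7=l.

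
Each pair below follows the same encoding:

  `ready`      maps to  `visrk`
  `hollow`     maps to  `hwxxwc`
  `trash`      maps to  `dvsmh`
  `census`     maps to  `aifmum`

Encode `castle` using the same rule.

r(17)→v(21) and e(4)→i(8) fit y≡17x+18 (mod 26); the inverse of 17 mod 26 is 23. This is an affine cipher: with a=0,…,z=25, each position x becomes (17x+18) mod 26.
For castle: c(2)→17·2+18≡0=a; a(0)→17·0+18≡18=s; s(18)→17·18+18≡12=m; t(19)→17·19+18≡3=d; l(11)→17·11+18≡23=x; e(4)→17·4+18≡8=i (all mod 26).

asmdxi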